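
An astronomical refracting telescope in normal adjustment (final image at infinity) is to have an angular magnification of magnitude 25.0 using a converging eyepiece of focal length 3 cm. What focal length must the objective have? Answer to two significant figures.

|M| = f_obj/|f_eye|, so f_obj = |M| x |f_eye| = 25.0 x 3 = 75.000 cm.

75 cm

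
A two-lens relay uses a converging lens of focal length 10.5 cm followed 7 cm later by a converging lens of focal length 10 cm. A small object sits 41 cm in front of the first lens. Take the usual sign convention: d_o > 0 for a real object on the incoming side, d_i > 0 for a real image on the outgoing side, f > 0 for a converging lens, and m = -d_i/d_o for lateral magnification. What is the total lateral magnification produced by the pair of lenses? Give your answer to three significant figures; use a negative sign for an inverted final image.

Lens 1: 1/d_i1 = 1/f_1 - 1/d_o1 = 1/10.5 - 1/41 = 0.07085 cm^-1, so d_i1 = 14.115 cm.
m_1 = -(14.115)/41 = -0.3443.
Since 14.115 cm > 7 cm, the first image lies past the second lens and serves as a virtual object: d_o2 = L - d_i1 = -7.115 cm.
Lens 2: 1/d_i2 = 1/f_2 - 1/d_o2 = 1/10 - 1/(-7.115) = 0.24055 cm^-1, so d_i2 = 4.157 cm.
m_2 = -(4.157)/(-7.115) = 0.5843.
Overall magnification: m = m_1 m_2 = -0.2011.

-0.201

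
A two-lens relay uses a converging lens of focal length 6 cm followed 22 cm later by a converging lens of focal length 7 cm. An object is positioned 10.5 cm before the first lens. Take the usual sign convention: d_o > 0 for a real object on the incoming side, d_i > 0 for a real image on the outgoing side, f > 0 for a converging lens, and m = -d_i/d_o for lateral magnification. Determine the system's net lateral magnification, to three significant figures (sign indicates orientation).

9.33

First lens: d_i1 = 1/(1/6 - 1/10.5) = 14.000 cm.
m_1 = -(14.000)/10.5 = -1.3333.
The intermediate image is 14.000 cm to the right of lens 1, so d_o2 = L - d_i1 = 22 - 14.000 = 8.000 cm.
Second lens: d_i2 = 1/(1/7 - 1/(8.000)) = 56.000 cm.
m_2 = -(56.000)/(8.000) = -7.0000.
The system's lateral magnification is m_1 m_2 = (-1.3333)(-7.0000) = 9.3333.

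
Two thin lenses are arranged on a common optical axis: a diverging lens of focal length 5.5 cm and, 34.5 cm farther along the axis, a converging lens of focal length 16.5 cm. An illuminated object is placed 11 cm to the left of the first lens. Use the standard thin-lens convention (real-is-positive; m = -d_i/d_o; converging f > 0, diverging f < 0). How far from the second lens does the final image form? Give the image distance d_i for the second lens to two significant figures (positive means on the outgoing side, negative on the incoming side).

29 cm

First lens: d_i1 = 1/(1/(-5.5) - 1/11) = -3.667 cm.
The intermediate image is virtual, 3.667 cm to the left of lens 1, so d_o2 = L - d_i1 = 34.5 - (-3.667) = 38.167 cm.
Second lens: d_i2 = 1/(1/16.5 - 1/(38.167)) = 29.065 cm.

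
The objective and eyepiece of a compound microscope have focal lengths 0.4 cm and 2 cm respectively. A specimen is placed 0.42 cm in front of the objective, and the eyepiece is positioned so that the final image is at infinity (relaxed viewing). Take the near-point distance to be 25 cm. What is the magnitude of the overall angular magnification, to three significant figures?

250

Objective: 1/d_i = 1/f_obj - 1/d_o = 1/0.4 - 1/0.42 = 0.11905 cm^-1, so d_i = 8.400 cm.
m_obj = -d_i/d_o = -8.400/0.42 = -20.000.
Eyepiece angular magnification (image at infinity): M_eye = D/f_e = 25/2 = 12.500.
Overall M = m_obj x M_eye = (-20.000)(12.500) = -250.00.
|M| = 250.00.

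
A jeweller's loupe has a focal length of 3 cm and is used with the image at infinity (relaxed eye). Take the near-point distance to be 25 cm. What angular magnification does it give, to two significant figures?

M = D/f = 25/3 = 8.333.

8.3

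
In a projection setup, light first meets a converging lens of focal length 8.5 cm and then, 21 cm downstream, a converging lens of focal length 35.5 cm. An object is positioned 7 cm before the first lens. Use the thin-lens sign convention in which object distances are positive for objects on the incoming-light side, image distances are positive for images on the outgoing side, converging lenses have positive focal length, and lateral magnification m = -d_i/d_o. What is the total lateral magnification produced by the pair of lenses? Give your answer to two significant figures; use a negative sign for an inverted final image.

Lens 1: 1/d_i1 = 1/f_1 - 1/d_o1 = 1/8.5 - 1/7 = -0.02521 cm^-1, so d_i1 = -39.667 cm.
m_1 = -(-39.667)/7 = 5.6667.
With d_i1 < 0 the first image is virtual and lies on the object side; the object distance for lens 2 is d_o2 = 21 - (-39.667) = 60.667 cm.
Lens 2: 1/d_i2 = 1/f_2 - 1/d_o2 = 1/35.5 - 1/(60.667) = 0.01169 cm^-1, so d_i2 = 85.576 cm.
m_2 = -(85.576)/(60.667) = -1.4106.
The system's lateral magnification is m_1 m_2 = (5.6667)(-1.4106) = -7.9934.

-8.0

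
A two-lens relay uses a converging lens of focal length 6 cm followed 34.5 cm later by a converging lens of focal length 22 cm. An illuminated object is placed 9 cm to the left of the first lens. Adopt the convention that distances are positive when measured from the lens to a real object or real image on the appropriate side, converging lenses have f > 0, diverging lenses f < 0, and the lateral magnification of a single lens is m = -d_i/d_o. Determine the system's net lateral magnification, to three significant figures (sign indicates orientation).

First lens: d_i1 = 1/(1/6 - 1/9) = 18.000 cm.
m_1 = -(18.000)/9 = -2.0000.
That image sits 16.500 cm in front of the second lens, so d_o2 = 16.500 cm.
Second lens: d_i2 = 1/(1/22 - 1/(16.500)) = -66.000 cm.
m_2 = -(-66.000)/(16.500) = 4.0000.
The system's lateral magnification is m_1 m_2 = (-2.0000)(4.0000) = -8.0000.

-8.00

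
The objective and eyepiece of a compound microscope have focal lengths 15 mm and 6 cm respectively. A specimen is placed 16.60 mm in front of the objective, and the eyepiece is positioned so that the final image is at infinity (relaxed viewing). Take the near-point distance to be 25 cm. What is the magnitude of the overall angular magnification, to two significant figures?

Convert to cm: f_obj = 15 mm = 1.5 cm; d_o = 16.60 mm = 1.66 cm.
Objective: 1/d_i = 1/f_obj - 1/d_o = 1/1.5 - 1/1.66 = 0.06426 cm^-1, so d_i = 15.563 cm.
m_obj = -d_i/d_o = -15.563/1.66 = -9.375.
Eyepiece angular magnification (image at infinity): M_eye = D/f_e = 25/6 = 4.167.
Overall M = m_obj x M_eye = (-9.375)(4.167) = -39.06.
|M| = 39.06.

39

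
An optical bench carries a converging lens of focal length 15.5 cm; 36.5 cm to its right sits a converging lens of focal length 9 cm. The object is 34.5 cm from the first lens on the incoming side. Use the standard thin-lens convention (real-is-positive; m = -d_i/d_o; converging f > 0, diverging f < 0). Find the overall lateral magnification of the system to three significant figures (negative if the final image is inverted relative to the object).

-11.4

Applying the thin-lens equation to the first lens, 1/15.5 = 1/34.5 + 1/d_i1, which gives d_i1 = 28.145 cm.
Its lateral magnification is m_1 = -d_i1/d_o1 = -(28.145)/34.5 = -0.8158.
That image sits 8.355 cm in front of the second lens, so d_o2 = 8.355 cm.
Applying the thin-lens equation again with f_2 = 9 cm and d_o2 = 8.355 cm gives d_i2 = -116.633 cm.
m_2 = -(-116.633)/(8.355) = 13.9592.
The system's lateral magnification is m_1 m_2 = (-0.8158)(13.9592) = -11.3878.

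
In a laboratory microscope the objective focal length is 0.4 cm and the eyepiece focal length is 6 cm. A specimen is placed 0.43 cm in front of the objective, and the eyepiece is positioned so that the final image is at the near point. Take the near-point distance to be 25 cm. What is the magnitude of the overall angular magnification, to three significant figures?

Objective: 1/d_i = 1/f_obj - 1/d_o = 1/0.4 - 1/0.43 = 0.17442 cm^-1, so d_i = 5.733 cm.
m_obj = -d_i/d_o = -5.733/0.43 = -13.333.
Eyepiece angular magnification (image at near point): M_eye = 1 + D/f_e = 1 + 25/6 = 5.167.
Overall M = m_obj x M_eye = (-13.333)(5.167) = -68.89.
|M| = 68.89.

68.9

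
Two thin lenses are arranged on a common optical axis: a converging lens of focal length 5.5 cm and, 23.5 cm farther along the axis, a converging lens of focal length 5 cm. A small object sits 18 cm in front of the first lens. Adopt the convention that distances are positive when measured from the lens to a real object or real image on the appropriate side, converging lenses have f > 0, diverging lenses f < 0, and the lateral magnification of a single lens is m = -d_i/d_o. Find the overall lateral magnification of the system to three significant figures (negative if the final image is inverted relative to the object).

Applying the thin-lens equation to the first lens, 1/5.5 = 1/18 + 1/d_i1, which gives d_i1 = 7.920 cm.
Its lateral magnification is m_1 = -d_i1/d_o1 = -(7.920)/18 = -0.4400.
That image sits 15.580 cm in front of the second lens, so d_o2 = 15.580 cm.
Applying the thin-lens equation again with f_2 = 5 cm and d_o2 = 15.580 cm gives d_i2 = 7.363 cm.
m_2 = -(7.363)/(15.580) = -0.4726.
Total m = m_1 x m_2 = (-0.4400)(-0.4726) = 0.2079.

0.208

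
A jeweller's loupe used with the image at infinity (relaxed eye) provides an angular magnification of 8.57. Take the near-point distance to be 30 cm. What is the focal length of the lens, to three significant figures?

3.50 cm

For the image at infinity, M = D/f.
f = D/M = 30/8.57 = 3.501 cm.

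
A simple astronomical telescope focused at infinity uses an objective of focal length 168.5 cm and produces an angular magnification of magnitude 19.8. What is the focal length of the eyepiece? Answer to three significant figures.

8.51 cm

|M| = f_obj/f_eye, so f_eye = f_obj/|M| = 168.5/19.8 = 8.510 cm.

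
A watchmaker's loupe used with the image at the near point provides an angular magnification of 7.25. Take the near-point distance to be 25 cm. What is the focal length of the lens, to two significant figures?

For the image at the near point, M = 1 + D/f.
f = D/(M - 1) = 25/(7.25 - 1) = 4.000 cm.

4.0 cm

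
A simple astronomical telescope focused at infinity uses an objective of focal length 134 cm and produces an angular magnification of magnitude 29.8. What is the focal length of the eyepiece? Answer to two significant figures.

4.5 cm

|M| = f_obj/f_eye, so f_eye = f_obj/|M| = 134/29.8 = 4.497 cm.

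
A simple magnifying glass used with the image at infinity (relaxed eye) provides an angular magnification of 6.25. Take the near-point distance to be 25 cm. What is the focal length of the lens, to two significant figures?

For the image at infinity, M = D/f.
f = D/M = 25/6.25 = 4.000 cm.

4.0 cm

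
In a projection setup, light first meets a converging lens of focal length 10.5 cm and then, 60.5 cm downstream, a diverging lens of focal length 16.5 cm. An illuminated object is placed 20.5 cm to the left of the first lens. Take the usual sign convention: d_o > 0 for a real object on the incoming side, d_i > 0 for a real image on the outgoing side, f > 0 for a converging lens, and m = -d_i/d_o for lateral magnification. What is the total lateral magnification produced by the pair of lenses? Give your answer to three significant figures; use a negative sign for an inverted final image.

First lens: d_i1 = 1/(1/10.5 - 1/20.5) = 21.525 cm.
m_1 = -(21.525)/20.5 = -1.0500.
The intermediate image is 21.525 cm to the right of lens 1, so d_o2 = L - d_i1 = 60.5 - 21.525 = 38.975 cm.
Second lens: d_i2 = 1/(1/(-16.5) - 1/(38.975)) = -11.592 cm.
m_2 = -(-11.592)/(38.975) = 0.2974.
Overall magnification: m = m_1 m_2 = -0.3123.

-0.312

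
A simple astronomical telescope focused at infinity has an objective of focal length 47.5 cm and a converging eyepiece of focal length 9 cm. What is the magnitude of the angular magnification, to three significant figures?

|M| = f_obj/|f_eye| = 47.5/9 = 5.278.

5.28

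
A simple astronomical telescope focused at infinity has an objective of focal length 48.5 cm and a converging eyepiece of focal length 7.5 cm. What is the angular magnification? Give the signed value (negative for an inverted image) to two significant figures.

-6.5

M = -f_obj/f_eye = -48.5/(7.5) = -6.467.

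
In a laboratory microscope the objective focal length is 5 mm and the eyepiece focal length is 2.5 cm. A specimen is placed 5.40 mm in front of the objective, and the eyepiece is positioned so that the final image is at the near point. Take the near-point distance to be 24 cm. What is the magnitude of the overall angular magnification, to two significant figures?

Convert to cm: f_obj = 5 mm = 0.5 cm; d_o = 5.40 mm = 0.54 cm.
Objective: 1/d_i = 1/f_obj - 1/d_o = 1/0.5 - 1/0.54 = 0.14815 cm^-1, so d_i = 6.750 cm.
m_obj = -d_i/d_o = -6.750/0.54 = -12.500.
Eyepiece angular magnification (image at near point): M_eye = 1 + D/f_e = 1 + 24/2.5 = 10.600.
Overall M = m_obj x M_eye = (-12.500)(10.600) = -132.50.
|M| = 132.50.

130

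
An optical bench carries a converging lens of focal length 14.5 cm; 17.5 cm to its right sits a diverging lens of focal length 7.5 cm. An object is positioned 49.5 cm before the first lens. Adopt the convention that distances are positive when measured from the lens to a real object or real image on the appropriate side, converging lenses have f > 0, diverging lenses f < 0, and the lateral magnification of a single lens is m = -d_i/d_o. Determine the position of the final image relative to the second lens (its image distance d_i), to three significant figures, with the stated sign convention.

Lens 1: 1/d_i1 = 1/f_1 - 1/d_o1 = 1/14.5 - 1/49.5 = 0.04876 cm^-1, so d_i1 = 20.507 cm.
This image would form 20.507 cm past lens 1, i.e. 3.007 cm beyond lens 2, so it is a virtual object for lens 2: d_o2 = 17.5 - 20.507 = -3.007 cm.
Lens 2: 1/d_i2 = 1/f_2 - 1/d_o2 = 1/(-7.5) - 1/(-3.007) = 0.19921 cm^-1, so d_i2 = 5.020 cm.

5.02 cm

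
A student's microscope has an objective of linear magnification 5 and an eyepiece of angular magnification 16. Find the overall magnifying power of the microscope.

80

The overall magnification of a compound microscope is the product of the objective and eyepiece magnifications:
M = M_obj x M_eye = 5 x 16 = 80.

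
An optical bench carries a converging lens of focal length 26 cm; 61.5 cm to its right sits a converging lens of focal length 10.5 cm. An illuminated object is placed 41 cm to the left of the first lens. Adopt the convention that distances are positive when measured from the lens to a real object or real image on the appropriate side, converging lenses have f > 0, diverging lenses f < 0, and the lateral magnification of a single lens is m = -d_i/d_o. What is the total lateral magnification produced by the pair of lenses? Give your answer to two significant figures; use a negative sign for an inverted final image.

Applying the thin-lens equation to the first lens, 1/26 = 1/41 + 1/d_i1, which gives d_i1 = 71.067 cm.
Its lateral magnification is m_1 = -d_i1/d_o1 = -(71.067)/41 = -1.7333.
Since 71.067 cm > 61.5 cm, the first image lies past the second lens and serves as a virtual object: d_o2 = L - d_i1 = -9.567 cm.
Applying the thin-lens equation again with f_2 = 10.5 cm and d_o2 = -9.567 cm gives d_i2 = 5.006 cm.
m_2 = -(5.006)/(-9.567) = 0.5233.
The system's lateral magnification is m_1 m_2 = (-1.7333)(0.5233) = -0.9070.

-0.91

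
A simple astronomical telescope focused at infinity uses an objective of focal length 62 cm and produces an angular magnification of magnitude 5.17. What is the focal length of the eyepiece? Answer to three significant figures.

|M| = f_obj/f_eye, so f_eye = f_obj/|M| = 62/5.17 = 11.992 cm.

12.0 cm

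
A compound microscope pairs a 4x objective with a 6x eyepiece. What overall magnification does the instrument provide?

The overall magnification of a compound microscope is the product of the objective and eyepiece magnifications:
M = M_obj x M_eye = 4 x 6 = 24.

24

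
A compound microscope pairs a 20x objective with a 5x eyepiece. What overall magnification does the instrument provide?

The overall magnification of a compound microscope is the product of the objective and eyepiece magnifications:
M = M_obj x M_eye = 20 x 5 = 100.

100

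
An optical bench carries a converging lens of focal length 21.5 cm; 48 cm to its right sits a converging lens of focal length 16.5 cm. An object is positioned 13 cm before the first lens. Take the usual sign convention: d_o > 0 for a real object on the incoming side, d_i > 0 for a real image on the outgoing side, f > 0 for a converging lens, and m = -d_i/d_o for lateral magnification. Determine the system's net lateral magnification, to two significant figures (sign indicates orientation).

Applying the thin-lens equation to the first lens, 1/21.5 = 1/13 + 1/d_i1, which gives d_i1 = -32.882 cm.
Its lateral magnification is m_1 = -d_i1/d_o1 = -(-32.882)/13 = 2.5294.
The intermediate image is virtual, 32.882 cm to the left of lens 1, so d_o2 = L - d_i1 = 48 - (-32.882) = 80.882 cm.
Applying the thin-lens equation again with f_2 = 16.5 cm and d_o2 = 80.882 cm gives d_i2 = 20.729 cm.
m_2 = -(20.729)/(80.882) = -0.2563.
Overall magnification: m = m_1 m_2 = -0.6482.

-0.65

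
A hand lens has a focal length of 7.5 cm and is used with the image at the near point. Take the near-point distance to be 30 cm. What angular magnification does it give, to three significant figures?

5.00

M = 1 + D/f = 1 + 30/7.5 = 5.000.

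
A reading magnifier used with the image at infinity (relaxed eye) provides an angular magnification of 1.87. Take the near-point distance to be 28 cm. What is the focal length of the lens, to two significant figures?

For the image at infinity, M = D/f.
f = D/M = 28/1.87 = 14.973 cm.

15 cm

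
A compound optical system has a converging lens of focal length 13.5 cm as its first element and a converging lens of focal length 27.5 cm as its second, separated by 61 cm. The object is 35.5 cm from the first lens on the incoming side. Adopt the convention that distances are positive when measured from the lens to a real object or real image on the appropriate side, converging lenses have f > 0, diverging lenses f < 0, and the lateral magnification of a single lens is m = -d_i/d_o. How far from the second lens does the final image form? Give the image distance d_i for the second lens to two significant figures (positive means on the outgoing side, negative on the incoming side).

Applying the thin-lens equation to the first lens, 1/13.5 = 1/35.5 + 1/d_i1, which gives d_i1 = 21.784 cm.
That image sits 39.216 cm in front of the second lens, so d_o2 = 39.216 cm.
Applying the thin-lens equation again with f_2 = 27.5 cm and d_o2 = 39.216 cm gives d_i2 = 92.049 cm.

92 cm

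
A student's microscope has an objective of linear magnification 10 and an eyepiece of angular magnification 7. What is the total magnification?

70

The overall magnification of a compound microscope is the product of the objective and eyepiece magnifications:
M = M_obj x M_eye = 10 x 7 = 70.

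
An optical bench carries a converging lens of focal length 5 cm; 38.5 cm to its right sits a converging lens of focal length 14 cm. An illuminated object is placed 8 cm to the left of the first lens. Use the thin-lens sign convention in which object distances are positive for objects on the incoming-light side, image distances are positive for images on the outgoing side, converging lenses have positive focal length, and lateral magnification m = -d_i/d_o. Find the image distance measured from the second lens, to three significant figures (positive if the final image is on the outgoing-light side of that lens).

Applying the thin-lens equation to the first lens, 1/5 = 1/8 + 1/d_i1, which gives d_i1 = 13.333 cm.
The intermediate image is 13.333 cm to the right of lens 1, so d_o2 = L - d_i1 = 38.5 - 13.333 = 25.167 cm.
Applying the thin-lens equation again with f_2 = 14 cm and d_o2 = 25.167 cm gives d_i2 = 31.552 cm.

31.6 cm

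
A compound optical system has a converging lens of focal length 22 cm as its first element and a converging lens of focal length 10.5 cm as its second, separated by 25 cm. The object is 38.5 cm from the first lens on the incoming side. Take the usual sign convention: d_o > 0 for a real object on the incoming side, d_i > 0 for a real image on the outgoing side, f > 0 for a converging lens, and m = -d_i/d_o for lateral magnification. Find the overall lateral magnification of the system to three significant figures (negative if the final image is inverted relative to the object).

First lens: d_i1 = 1/(1/22 - 1/38.5) = 51.333 cm.
m_1 = -(51.333)/38.5 = -1.3333.
Since 51.333 cm > 25 cm, the first image lies past the second lens and serves as a virtual object: d_o2 = L - d_i1 = -26.333 cm.
Second lens: d_i2 = 1/(1/10.5 - 1/(-26.333)) = 7.507 cm.
m_2 = -(7.507)/(-26.333) = 0.2851.
Overall magnification: m = m_1 m_2 = -0.3801.

-0.380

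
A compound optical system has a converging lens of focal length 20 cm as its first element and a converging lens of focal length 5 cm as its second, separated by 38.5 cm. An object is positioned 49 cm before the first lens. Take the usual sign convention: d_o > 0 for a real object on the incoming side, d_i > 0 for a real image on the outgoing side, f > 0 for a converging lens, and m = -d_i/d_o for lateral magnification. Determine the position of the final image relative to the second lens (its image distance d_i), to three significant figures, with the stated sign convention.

Lens 1: 1/d_i1 = 1/f_1 - 1/d_o1 = 1/20 - 1/49 = 0.02959 cm^-1, so d_i1 = 33.793 cm.
The intermediate image is 33.793 cm to the right of lens 1, so d_o2 = L - d_i1 = 38.5 - 33.793 = 4.707 cm.
Lens 2: 1/d_i2 = 1/f_2 - 1/d_o2 = 1/5 - 1/(4.707) = -0.01245 cm^-1, so d_i2 = -80.294 cm.

-80.3 cm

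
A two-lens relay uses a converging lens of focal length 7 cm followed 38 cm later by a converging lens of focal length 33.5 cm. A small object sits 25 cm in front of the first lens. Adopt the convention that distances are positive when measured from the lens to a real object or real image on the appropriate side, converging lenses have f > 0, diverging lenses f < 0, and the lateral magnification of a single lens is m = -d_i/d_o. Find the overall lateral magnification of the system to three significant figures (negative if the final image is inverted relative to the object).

First lens: d_i1 = 1/(1/7 - 1/25) = 9.722 cm.
m_1 = -(9.722)/25 = -0.3889.
The intermediate image is 9.722 cm to the right of lens 1, so d_o2 = L - d_i1 = 38 - 9.722 = 28.278 cm.
Second lens: d_i2 = 1/(1/33.5 - 1/(28.278)) = -181.399 cm.
m_2 = -(-181.399)/(28.278) = 6.4149.
Total m = m_1 x m_2 = (-0.3889)(6.4149) = -2.4947.

-2.49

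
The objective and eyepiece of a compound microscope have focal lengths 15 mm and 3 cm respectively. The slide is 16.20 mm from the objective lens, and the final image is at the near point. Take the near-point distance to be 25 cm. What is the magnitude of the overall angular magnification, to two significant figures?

Convert to cm: f_obj = 15 mm = 1.5 cm; d_o = 16.20 mm = 1.62 cm.
Objective: 1/d_i = 1/f_obj - 1/d_o = 1/1.5 - 1/1.62 = 0.04938 cm^-1, so d_i = 20.250 cm.
m_obj = -d_i/d_o = -20.250/1.62 = -12.500.
Eyepiece angular magnification (image at near point): M_eye = 1 + D/f_e = 1 + 25/3 = 9.333.
Overall M = m_obj x M_eye = (-12.500)(9.333) = -116.67.
|M| = 116.67.

120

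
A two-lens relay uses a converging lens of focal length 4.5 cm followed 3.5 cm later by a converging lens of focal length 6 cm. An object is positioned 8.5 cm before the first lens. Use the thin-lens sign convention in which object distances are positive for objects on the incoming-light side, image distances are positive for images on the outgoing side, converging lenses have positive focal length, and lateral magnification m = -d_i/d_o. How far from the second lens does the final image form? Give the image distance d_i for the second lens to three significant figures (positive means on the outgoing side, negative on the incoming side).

Applying the thin-lens equation to the first lens, 1/4.5 = 1/8.5 + 1/d_i1, which gives d_i1 = 9.563 cm.
Since 9.563 cm > 3.5 cm, the first image lies past the second lens and serves as a virtual object: d_o2 = L - d_i1 = -6.063 cm.
Applying the thin-lens equation again with f_2 = 6 cm and d_o2 = -6.063 cm gives d_i2 = 3.016 cm.

3.02 cm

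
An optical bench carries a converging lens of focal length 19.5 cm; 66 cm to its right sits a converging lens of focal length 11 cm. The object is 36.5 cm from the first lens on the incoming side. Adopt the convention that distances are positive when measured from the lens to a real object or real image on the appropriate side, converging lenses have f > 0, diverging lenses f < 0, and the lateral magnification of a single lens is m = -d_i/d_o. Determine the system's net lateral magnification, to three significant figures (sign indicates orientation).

First lens: d_i1 = 1/(1/19.5 - 1/36.5) = 41.868 cm.
m_1 = -(41.868)/36.5 = -1.1471.
The intermediate image is 41.868 cm to the right of lens 1, so d_o2 = L - d_i1 = 66 - 41.868 = 24.132 cm.
Second lens: d_i2 = 1/(1/11 - 1/(24.132)) = 20.214 cm.
m_2 = -(20.214)/(24.132) = -0.8376.
Overall magnification: m = m_1 m_2 = 0.9608.

0.961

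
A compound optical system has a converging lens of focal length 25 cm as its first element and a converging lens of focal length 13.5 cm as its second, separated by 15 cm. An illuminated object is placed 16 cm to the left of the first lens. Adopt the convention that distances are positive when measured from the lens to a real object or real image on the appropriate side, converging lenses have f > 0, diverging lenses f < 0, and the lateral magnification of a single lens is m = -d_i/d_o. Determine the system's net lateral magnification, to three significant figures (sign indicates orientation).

-0.816

First lens: d_i1 = 1/(1/25 - 1/16) = -44.444 cm.
m_1 = -(-44.444)/16 = 2.7778.
With d_i1 < 0 the first image is virtual and lies on the object side; the object distance for lens 2 is d_o2 = 15 - (-44.444) = 59.444 cm.
Second lens: d_i2 = 1/(1/13.5 - 1/(59.444)) = 17.467 cm.
m_2 = -(17.467)/(59.444) = -0.2938.
Overall magnification: m = m_1 m_2 = -0.8162.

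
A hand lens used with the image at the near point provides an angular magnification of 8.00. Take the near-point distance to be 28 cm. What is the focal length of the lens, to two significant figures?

For the image at the near point, M = 1 + D/f.
f = D/(M - 1) = 28/(8.0 - 1) = 4.000 cm.

4.0 cm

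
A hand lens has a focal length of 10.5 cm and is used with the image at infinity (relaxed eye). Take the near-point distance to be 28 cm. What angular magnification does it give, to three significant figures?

M = D/f = 28/10.5 = 2.667.

2.67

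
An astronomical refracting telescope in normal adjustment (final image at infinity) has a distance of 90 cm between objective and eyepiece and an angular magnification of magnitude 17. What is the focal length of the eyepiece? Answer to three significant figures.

In normal adjustment the tube length equals f_obj + f_eye and |M| = f_obj/f_eye.
So f_obj = 17 f_eye and 17 f_eye + f_eye = 90 cm, giving f_eye = 90/18 = 5.000 cm and f_obj = 85.000 cm.

5.00 cm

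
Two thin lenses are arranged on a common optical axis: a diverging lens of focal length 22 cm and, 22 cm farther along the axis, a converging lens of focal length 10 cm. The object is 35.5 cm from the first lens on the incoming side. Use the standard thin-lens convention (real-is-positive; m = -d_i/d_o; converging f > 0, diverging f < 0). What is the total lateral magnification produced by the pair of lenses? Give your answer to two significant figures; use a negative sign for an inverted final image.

-0.15

First lens: d_i1 = 1/(1/(-22) - 1/35.5) = -13.583 cm.
m_1 = -(-13.583)/35.5 = 0.3826.
With d_i1 < 0 the first image is virtual and lies on the object side; the object distance for lens 2 is d_o2 = 22 - (-13.583) = 35.583 cm.
Second lens: d_i2 = 1/(1/10 - 1/(35.583)) = 13.909 cm.
m_2 = -(13.909)/(35.583) = -0.3909.
Total m = m_1 x m_2 = (0.3826)(-0.3909) = -0.1496.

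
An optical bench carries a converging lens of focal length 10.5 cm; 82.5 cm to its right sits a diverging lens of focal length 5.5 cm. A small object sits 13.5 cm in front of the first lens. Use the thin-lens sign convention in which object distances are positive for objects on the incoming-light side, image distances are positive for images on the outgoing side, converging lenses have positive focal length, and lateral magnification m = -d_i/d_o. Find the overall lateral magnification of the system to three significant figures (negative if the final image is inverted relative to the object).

-0.472

First lens: d_i1 = 1/(1/10.5 - 1/13.5) = 47.250 cm.
m_1 = -(47.250)/13.5 = -3.5000.
That image sits 35.250 cm in front of the second lens, so d_o2 = 35.250 cm.
Second lens: d_i2 = 1/(1/(-5.5) - 1/(35.250)) = -4.758 cm.
m_2 = -(-4.758)/(35.250) = 0.1350.
Total m = m_1 x m_2 = (-3.5000)(0.1350) = -0.4724.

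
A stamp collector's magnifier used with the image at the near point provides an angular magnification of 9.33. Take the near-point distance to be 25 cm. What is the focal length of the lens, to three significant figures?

For the image at the near point, M = 1 + D/f.
f = D/(M - 1) = 25/(9.33 - 1) = 3.001 cm.

3.00 cm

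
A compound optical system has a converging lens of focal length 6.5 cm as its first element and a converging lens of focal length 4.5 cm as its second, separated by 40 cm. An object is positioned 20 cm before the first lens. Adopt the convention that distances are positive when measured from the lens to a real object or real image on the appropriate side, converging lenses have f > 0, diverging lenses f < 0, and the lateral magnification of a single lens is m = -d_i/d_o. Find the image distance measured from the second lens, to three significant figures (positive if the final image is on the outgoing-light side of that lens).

First lens: d_i1 = 1/(1/6.5 - 1/20) = 9.630 cm.
Object distance for lens 2: d_o2 = 40 - 9.630 = 30.370 cm.
Second lens: d_i2 = 1/(1/4.5 - 1/(30.370)) = 5.283 cm.

5.28 cm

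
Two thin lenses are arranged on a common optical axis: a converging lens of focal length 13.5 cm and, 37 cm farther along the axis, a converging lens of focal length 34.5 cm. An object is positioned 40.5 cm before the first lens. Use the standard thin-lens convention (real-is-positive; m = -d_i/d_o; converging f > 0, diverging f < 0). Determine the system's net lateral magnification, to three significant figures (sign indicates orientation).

Lens 1: 1/d_i1 = 1/f_1 - 1/d_o1 = 1/13.5 - 1/40.5 = 0.04938 cm^-1, so d_i1 = 20.250 cm.
m_1 = -(20.250)/40.5 = -0.5000.
That image sits 16.750 cm in front of the second lens, so d_o2 = 16.750 cm.
Lens 2: 1/d_i2 = 1/f_2 - 1/d_o2 = 1/34.5 - 1/(16.750) = -0.03072 cm^-1, so d_i2 = -32.556 cm.
m_2 = -(-32.556)/(16.750) = 1.9437.
The system's lateral magnification is m_1 m_2 = (-0.5000)(1.9437) = -0.9718.

-0.972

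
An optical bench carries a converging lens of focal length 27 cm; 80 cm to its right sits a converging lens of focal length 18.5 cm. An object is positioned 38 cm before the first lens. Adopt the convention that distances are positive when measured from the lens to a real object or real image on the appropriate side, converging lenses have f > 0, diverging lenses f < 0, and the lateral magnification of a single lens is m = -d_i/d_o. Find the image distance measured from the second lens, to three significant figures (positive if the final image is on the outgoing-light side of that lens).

Lens 1: 1/d_i1 = 1/f_1 - 1/d_o1 = 1/27 - 1/38 = 0.01072 cm^-1, so d_i1 = 93.273 cm.
This image would form 93.273 cm past lens 1, i.e. 13.273 cm beyond lens 2, so it is a virtual object for lens 2: d_o2 = 80 - 93.273 = -13.273 cm.
Lens 2: 1/d_i2 = 1/f_2 - 1/d_o2 = 1/18.5 - 1/(-13.273) = 0.12940 cm^-1, so d_i2 = 7.728 cm.

7.73 cm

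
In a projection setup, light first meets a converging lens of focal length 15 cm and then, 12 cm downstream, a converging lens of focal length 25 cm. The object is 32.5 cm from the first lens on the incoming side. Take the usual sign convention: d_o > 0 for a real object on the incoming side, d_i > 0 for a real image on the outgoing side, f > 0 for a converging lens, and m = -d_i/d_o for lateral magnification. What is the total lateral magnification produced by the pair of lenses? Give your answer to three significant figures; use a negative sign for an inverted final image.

Applying the thin-lens equation to the first lens, 1/15 = 1/32.5 + 1/d_i1, which gives d_i1 = 27.857 cm.
Its lateral magnification is m_1 = -d_i1/d_o1 = -(27.857)/32.5 = -0.8571.
This image would form 27.857 cm past lens 1, i.e. 15.857 cm beyond lens 2, so it is a virtual object for lens 2: d_o2 = 12 - 27.857 = -15.857 cm.
Applying the thin-lens equation again with f_2 = 25 cm and d_o2 = -15.857 cm gives d_i2 = 9.703 cm.
m_2 = -(9.703)/(-15.857) = 0.6119.
The system's lateral magnification is m_1 m_2 = (-0.8571)(0.6119) = -0.5245.

-0.524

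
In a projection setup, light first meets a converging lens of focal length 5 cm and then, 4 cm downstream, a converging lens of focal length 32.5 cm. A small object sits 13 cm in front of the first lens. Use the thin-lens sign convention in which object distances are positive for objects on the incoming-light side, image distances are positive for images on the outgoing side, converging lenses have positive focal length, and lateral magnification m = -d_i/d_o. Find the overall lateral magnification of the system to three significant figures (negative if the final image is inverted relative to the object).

-0.555

Lens 1: 1/d_i1 = 1/f_1 - 1/d_o1 = 1/5 - 1/13 = 0.12308 cm^-1, so d_i1 = 8.125 cm.
m_1 = -(8.125)/13 = -0.6250.
This image would form 8.125 cm past lens 1, i.e. 4.125 cm beyond lens 2, so it is a virtual object for lens 2: d_o2 = 4 - 8.125 = -4.125 cm.
Lens 2: 1/d_i2 = 1/f_2 - 1/d_o2 = 1/32.5 - 1/(-4.125) = 0.27319 cm^-1, so d_i2 = 3.660 cm.
m_2 = -(3.660)/(-4.125) = 0.8874.
Overall magnification: m = m_1 m_2 = -0.5546.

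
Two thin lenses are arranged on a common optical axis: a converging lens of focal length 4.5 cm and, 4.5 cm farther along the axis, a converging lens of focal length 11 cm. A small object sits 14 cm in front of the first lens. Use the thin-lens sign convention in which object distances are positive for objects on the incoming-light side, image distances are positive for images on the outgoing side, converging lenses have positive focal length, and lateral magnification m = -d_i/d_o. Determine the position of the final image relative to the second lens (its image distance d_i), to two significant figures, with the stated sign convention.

1.8 cm

Lens 1: 1/d_i1 = 1/f_1 - 1/d_o1 = 1/4.5 - 1/14 = 0.15079 cm^-1, so d_i1 = 6.632 cm.
Since 6.632 cm > 4.5 cm, the first image lies past the second lens and serves as a virtual object: d_o2 = L - d_i1 = -2.132 cm.
Lens 2: 1/d_i2 = 1/f_2 - 1/d_o2 = 1/11 - 1/(-2.132) = 0.56004 cm^-1, so d_i2 = 1.786 cm.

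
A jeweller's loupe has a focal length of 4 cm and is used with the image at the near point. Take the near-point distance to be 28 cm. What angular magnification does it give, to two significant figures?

8.0

M = 1 + D/f = 1 + 28/4 = 8.000.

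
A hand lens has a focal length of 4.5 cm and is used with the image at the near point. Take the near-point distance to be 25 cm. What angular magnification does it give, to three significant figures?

M = 1 + D/f = 1 + 25/4.5 = 6.556.

6.56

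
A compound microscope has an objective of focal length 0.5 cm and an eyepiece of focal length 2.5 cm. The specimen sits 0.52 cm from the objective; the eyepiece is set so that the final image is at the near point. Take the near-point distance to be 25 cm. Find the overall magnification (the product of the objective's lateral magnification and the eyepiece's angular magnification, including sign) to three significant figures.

Objective: 1/d_i = 1/f_obj - 1/d_o = 1/0.5 - 1/0.52 = 0.07692 cm^-1, so d_i = 13.000 cm.
m_obj = -d_i/d_o = -13.000/0.52 = -25.000.
Eyepiece angular magnification (image at near point): M_eye = 1 + D/f_e = 1 + 25/2.5 = 11.000.
Overall M = m_obj x M_eye = (-25.000)(11.000) = -275.00.

-275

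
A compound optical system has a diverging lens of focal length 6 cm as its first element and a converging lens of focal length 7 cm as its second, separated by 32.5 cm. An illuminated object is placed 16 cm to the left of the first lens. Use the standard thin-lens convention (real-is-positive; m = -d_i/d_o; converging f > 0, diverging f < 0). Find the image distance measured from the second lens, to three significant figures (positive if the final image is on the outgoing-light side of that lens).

Applying the thin-lens equation to the first lens, 1/(-6) = 1/16 + 1/d_i1, which gives d_i1 = -4.364 cm.
With d_i1 < 0 the first image is virtual and lies on the object side; the object distance for lens 2 is d_o2 = 32.5 - (-4.364) = 36.864 cm.
Applying the thin-lens equation again with f_2 = 7 cm and d_o2 = 36.864 cm gives d_i2 = 8.641 cm.

8.64 cm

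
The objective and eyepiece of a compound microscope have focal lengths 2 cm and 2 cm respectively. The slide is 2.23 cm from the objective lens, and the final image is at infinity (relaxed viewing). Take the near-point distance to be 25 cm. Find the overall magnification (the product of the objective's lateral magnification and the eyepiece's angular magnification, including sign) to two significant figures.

Objective: 1/d_i = 1/f_obj - 1/d_o = 1/2 - 1/2.23 = 0.05157 cm^-1, so d_i = 19.391 cm.
m_obj = -d_i/d_o = -19.391/2.23 = -8.696.
Eyepiece angular magnification (image at infinity): M_eye = D/f_e = 25/2 = 12.500.
Overall M = m_obj x M_eye = (-8.696)(12.500) = -108.70.

-110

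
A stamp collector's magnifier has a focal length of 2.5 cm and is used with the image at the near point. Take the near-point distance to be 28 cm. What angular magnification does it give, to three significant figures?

12.2

M = 1 + D/f = 1 + 28/2.5 = 12.200.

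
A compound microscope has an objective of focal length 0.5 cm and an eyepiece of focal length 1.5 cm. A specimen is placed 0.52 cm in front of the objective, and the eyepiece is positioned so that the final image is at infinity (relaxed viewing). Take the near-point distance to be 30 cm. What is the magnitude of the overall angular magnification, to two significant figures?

500

Objective: 1/d_i = 1/f_obj - 1/d_o = 1/0.5 - 1/0.52 = 0.07692 cm^-1, so d_i = 13.000 cm.
m_obj = -d_i/d_o = -13.000/0.52 = -25.000.
Eyepiece angular magnification (image at infinity): M_eye = D/f_e = 30/1.5 = 20.000.
Overall M = m_obj x M_eye = (-25.000)(20.000) = -500.00.
|M| = 500.00.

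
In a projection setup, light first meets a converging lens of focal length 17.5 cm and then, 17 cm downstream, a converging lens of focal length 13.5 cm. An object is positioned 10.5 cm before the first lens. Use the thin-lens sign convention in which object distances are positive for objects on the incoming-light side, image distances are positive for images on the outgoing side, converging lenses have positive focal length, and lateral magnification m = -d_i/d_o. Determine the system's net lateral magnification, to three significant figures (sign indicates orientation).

-1.13

Applying the thin-lens equation to the first lens, 1/17.5 = 1/10.5 + 1/d_i1, which gives d_i1 = -26.250 cm.
Its lateral magnification is m_1 = -d_i1/d_o1 = -(-26.250)/10.5 = 2.5000.
The intermediate image is virtual, 26.250 cm to the left of lens 1, so d_o2 = L - d_i1 = 17 - (-26.250) = 43.250 cm.
Applying the thin-lens equation again with f_2 = 13.5 cm and d_o2 = 43.250 cm gives d_i2 = 19.626 cm.
m_2 = -(19.626)/(43.250) = -0.4538.
Total m = m_1 x m_2 = (2.5000)(-0.4538) = -1.1345.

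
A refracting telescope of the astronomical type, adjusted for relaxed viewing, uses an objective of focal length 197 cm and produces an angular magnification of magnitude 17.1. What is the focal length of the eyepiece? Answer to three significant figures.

11.5 cm

|M| = f_obj/f_eye, so f_eye = f_obj/|M| = 197/17.1 = 11.520 cm.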